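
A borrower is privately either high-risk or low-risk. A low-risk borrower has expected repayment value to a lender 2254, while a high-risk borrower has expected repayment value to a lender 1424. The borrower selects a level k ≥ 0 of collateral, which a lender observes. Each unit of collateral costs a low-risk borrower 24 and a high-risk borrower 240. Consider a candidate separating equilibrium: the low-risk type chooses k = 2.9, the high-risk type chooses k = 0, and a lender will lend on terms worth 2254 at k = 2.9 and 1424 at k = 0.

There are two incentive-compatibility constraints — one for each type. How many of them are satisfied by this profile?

1

High-risk type: stay at 0 → 1424; mimic → 2254 − 240 × 2.9 = 1558. IC fails (1424 < 1558).
Low-risk type: signal → 2254 − 24 × 2.9 = 2184.4; deviate to 0 → 1424. IC holds (2184.4 ≥ 1424).
1 of 2 constraints hold, so this profile is not an equilibrium.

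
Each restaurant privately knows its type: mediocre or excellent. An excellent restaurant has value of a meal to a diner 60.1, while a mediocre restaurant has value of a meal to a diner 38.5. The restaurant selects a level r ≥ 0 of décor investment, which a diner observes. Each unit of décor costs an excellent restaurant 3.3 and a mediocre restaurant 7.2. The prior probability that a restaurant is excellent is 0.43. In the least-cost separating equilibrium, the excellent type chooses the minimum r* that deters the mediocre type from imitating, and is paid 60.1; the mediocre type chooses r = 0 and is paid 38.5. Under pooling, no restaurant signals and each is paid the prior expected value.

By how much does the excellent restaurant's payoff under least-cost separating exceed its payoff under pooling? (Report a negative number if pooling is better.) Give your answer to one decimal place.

Least-cost separating signal: r* solves 38.5 = 60.1 − 7.2·r*, so r* = (60.1 − 38.5)/7.2 = 3.
Excellent type's separating payoff: 60.1 − 3.3 × r* = 60.1 − 3.3 × (60.1 − 38.5)/7.2 = 60.1 − 71.28/7.2 = 50.2.
Pooling payoff: 0.43 × 60.1 + 0.57 × 38.5 = 47.788.
Difference: 50.2 − 47.788 = 2.412, i.e. 2.4 to one decimal place.
The excellent type prefers to separate.

2.4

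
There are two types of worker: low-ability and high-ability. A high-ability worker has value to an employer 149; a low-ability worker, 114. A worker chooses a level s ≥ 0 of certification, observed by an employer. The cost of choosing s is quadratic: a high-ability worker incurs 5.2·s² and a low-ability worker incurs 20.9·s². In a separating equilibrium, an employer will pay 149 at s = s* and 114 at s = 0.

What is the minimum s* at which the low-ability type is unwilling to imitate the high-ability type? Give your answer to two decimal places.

1.29

The low-ability type at s = 0 receives 114; imitating at s* yields 149 − 20.9·s*².
Indifference: 114 = 149 − 20.9·s*², so s*² = (149 − 114) / 20.9 ≈ 1.6746.
s* = √1.6746 ≈ 1.29.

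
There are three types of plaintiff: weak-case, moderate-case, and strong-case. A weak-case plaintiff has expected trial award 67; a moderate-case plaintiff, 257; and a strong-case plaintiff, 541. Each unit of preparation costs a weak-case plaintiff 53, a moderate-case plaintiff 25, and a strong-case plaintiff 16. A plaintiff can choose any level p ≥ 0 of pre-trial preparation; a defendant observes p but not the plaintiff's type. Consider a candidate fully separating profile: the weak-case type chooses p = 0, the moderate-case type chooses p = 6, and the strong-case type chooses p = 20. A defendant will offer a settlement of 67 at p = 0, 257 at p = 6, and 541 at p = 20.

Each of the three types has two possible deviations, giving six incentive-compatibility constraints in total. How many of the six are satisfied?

6

Moderate-case (own payoff 257 − 25×6 = 107): to p=0 gives 67 → no gain ✓; to p=20 gives 541 − 25×20 = 41 → no gain ✓.
Strong-case (own payoff 541 − 16×20 = 221): to p=0 gives 67 → no gain ✓; to p=6 gives 257 − 16×6 = 161 → no gain ✓.
Weak-case (own payoff 67): to p=6 gives 257 − 53×6 = -61 → no gain ✓; to p=20 gives 541 − 53×20 = -519 → no gain ✓.
6 of the 6 constraints hold; this profile is a separating equilibrium.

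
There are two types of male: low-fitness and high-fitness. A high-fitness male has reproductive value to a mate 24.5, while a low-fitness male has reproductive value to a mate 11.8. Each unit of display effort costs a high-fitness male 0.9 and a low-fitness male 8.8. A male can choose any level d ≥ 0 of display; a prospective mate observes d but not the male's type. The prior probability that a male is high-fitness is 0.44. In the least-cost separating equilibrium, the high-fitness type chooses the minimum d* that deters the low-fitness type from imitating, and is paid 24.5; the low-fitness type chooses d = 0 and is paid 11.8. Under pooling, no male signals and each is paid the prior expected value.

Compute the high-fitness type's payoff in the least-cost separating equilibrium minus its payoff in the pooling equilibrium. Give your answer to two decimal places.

5.81

Least-cost separating signal: d* solves 11.8 = 24.5 − 8.8·d*, so d* = (24.5 − 11.8)/8.8 ≈ 1.4432.
High-fitness type's separating payoff: 24.5 − 0.9 × d* = 24.5 − 0.9 × (24.5 − 11.8)/8.8 = 24.5 − 11.43/8.8 ≈ 23.2011.
Pooling payoff: 0.44 × 24.5 + 0.56 × 11.8 = 17.388.
Difference: 23.2011 − 17.388 = 5.8131, i.e. 5.81 to two decimal places.
The high-fitness type prefers to separate.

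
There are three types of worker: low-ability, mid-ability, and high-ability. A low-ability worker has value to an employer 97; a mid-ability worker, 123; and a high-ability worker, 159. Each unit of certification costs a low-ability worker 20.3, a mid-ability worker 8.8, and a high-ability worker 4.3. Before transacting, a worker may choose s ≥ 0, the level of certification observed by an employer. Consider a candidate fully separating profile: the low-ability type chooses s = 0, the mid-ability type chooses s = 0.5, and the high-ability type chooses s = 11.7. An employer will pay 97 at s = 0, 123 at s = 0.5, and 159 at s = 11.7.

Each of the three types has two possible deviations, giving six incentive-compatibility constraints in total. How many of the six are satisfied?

Low-ability (own payoff 97): to s=0.5 gives 123 − 20.3×0.5 = 112.85 → profitable ✗; to s=11.7 gives 159 − 20.3×11.7 = -78.51 → no gain ✓.
Mid-ability (own payoff 123 − 8.8×0.5 = 118.6): to s=0 gives 97 → no gain ✓; to s=11.7 gives 159 − 8.8×11.7 = 56.04 → no gain ✓.
High-ability (own payoff 159 − 4.3×11.7 = 108.69): to s=0 gives 97 → no gain ✓; to s=0.5 gives 123 − 4.3×0.5 = 120.85 → profitable ✗.
4 of the 6 constraints hold; not an equilibrium.

4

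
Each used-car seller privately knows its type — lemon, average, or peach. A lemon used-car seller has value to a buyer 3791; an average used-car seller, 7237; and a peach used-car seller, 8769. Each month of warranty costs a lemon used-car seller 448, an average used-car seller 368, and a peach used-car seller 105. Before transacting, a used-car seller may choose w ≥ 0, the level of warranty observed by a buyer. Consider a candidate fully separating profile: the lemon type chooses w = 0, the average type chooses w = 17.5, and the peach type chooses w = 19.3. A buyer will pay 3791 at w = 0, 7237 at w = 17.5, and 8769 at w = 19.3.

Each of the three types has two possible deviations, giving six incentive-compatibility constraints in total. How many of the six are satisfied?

Peach (own payoff 8769 − 105×19.3 = 6742.5): to w=0 gives 3791 → no gain ✓; to w=17.5 gives 7237 − 105×17.5 = 5399.5 → no gain ✓.
Lemon (own payoff 3791): to w=17.5 gives 7237 − 448×17.5 = -603 → no gain ✓; to w=19.3 gives 8769 − 448×19.3 = 122.6 → no gain ✓.
Average (own payoff 7237 − 368×17.5 = 797): to w=0 gives 3791 → profitable ✗; to w=19.3 gives 8769 − 368×19.3 = 1666.6 → profitable ✗.
4 of the 6 constraints hold; not an equilibrium.

4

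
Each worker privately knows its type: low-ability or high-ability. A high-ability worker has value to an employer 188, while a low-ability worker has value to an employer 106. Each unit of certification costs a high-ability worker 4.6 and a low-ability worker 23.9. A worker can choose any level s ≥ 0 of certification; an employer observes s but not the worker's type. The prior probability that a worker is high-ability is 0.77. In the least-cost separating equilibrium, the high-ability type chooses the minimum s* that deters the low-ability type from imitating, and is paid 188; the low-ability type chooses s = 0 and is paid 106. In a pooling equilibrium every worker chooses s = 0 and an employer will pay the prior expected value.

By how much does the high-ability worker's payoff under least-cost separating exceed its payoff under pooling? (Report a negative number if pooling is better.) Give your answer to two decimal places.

3.08

Least-cost separating signal: s* solves 106 = 188 − 23.9·s*, so s* = (188 − 106)/23.9 ≈ 3.4310.
High-ability type's separating payoff: 188 − 4.6 × s* = 188 − 4.6 × (188 − 106)/23.9 = 188 − 377.2/23.9 ≈ 172.2176.
Pooling payoff: 0.77 × 188 + 0.23 × 106 = 169.14.
Difference: 172.2176 − 169.14 = 3.0776, i.e. 3.08 to two decimal places.
The high-ability type prefers to separate.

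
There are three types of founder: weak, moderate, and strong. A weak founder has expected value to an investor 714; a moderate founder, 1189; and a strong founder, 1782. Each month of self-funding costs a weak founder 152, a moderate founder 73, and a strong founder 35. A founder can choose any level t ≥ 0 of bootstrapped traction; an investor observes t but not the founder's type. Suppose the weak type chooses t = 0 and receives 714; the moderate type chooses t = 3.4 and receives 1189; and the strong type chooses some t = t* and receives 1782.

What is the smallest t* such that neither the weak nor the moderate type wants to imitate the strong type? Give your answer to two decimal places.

11.52

Moderate type (on-path payoff 1189 − 73×3.4 = 940.8) won't mimic when 940.8 ≥ 1782 − 73·t*, i.e. t* ≥ 11.52.
Weak type (on-path payoff 714) won't mimic when 714 ≥ 1782 − 152·t*, i.e. t* ≥ 7.03.
Both must hold, so t* = max(7.03, 11.52) = 11.52. The moderate type's constraint binds.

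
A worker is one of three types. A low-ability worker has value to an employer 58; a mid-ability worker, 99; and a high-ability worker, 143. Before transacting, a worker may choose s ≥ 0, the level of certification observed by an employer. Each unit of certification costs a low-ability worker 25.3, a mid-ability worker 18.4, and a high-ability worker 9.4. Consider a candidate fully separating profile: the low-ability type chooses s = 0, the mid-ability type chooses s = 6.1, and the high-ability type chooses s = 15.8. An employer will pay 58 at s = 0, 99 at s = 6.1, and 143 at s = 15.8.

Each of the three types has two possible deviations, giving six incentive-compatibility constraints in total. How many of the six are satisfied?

Mid-ability (own payoff 99 − 18.4×6.1 = -13.24): to s=0 gives 58 → profitable ✗; to s=15.8 gives 143 − 18.4×15.8 = -147.72 → no gain ✓.
Low-ability (own payoff 58): to s=6.1 gives 99 − 25.3×6.1 = -55.33 → no gain ✓; to s=15.8 gives 143 − 25.3×15.8 = -256.74 → no gain ✓.
High-ability (own payoff 143 − 9.4×15.8 = -5.52): to s=0 gives 58 → profitable ✗; to s=6.1 gives 99 − 9.4×6.1 = 41.66 → profitable ✗.
3 of the 6 constraints hold; not an equilibrium.

3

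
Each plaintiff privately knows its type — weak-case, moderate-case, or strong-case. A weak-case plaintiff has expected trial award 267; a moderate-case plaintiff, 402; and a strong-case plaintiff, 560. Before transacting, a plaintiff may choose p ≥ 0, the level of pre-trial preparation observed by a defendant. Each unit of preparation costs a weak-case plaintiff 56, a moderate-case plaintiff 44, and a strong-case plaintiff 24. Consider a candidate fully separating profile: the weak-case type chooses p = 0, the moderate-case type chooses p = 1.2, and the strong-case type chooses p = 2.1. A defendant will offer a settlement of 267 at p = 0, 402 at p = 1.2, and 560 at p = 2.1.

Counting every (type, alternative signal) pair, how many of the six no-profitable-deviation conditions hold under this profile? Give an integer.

3

Strong-case (own payoff 560 − 24×2.1 = 509.6): to p=0 gives 267 → no gain ✓; to p=1.2 gives 402 − 24×1.2 = 373.2 → no gain ✓.
Weak-case (own payoff 267): to p=1.2 gives 402 − 56×1.2 = 334.8 → profitable ✗; to p=2.1 gives 560 − 56×2.1 = 442.4 → profitable ✗.
Moderate-case (own payoff 402 − 44×1.2 = 349.2): to p=0 gives 267 → no gain ✓; to p=2.1 gives 560 − 44×2.1 = 467.6 → profitable ✗.
3 of the 6 constraints hold; not an equilibrium.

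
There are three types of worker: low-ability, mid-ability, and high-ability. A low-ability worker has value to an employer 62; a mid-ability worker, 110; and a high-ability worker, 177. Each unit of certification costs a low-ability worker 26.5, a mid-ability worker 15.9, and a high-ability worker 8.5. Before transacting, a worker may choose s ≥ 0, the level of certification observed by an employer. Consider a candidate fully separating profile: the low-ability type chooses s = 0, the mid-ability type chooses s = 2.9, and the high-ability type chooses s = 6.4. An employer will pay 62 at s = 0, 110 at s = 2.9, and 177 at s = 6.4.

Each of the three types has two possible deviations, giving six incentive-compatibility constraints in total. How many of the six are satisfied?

Mid-ability (own payoff 110 − 15.9×2.9 = 63.89): to s=0 gives 62 → no gain ✓; to s=6.4 gives 177 − 15.9×6.4 = 75.24 → profitable ✗.
High-ability (own payoff 177 − 8.5×6.4 = 122.6): to s=0 gives 62 → no gain ✓; to s=2.9 gives 110 − 8.5×2.9 = 85.35 → no gain ✓.
Low-ability (own payoff 62): to s=2.9 gives 110 − 26.5×2.9 = 33.15 → no gain ✓; to s=6.4 gives 177 − 26.5×6.4 = 7.4 → no gain ✓.
5 of the 6 constraints hold; not an equilibrium.

5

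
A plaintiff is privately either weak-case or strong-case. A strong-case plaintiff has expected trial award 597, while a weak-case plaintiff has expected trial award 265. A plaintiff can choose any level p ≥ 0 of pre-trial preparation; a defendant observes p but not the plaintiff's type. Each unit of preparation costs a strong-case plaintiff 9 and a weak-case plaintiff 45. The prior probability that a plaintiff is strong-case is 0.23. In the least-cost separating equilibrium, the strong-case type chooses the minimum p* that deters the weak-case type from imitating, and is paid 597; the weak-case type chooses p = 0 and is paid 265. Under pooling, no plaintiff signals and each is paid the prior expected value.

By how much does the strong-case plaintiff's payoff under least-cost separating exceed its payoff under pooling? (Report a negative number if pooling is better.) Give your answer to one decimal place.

Least-cost separating signal: p* solves 265 = 597 − 45·p*, so p* = (597 − 265)/45 ≈ 7.3778.
Strong-case type's separating payoff: 597 − 9 × p* = 597 − 9 × (597 − 265)/45 = 597 − 2988/45 = 530.6.
Pooling payoff: 0.23 × 597 + 0.77 × 265 = 341.36.
Difference: 530.6 − 341.36 = 189.24, i.e. 189.2 to one decimal place.
The strong-case type prefers to separate.

189.2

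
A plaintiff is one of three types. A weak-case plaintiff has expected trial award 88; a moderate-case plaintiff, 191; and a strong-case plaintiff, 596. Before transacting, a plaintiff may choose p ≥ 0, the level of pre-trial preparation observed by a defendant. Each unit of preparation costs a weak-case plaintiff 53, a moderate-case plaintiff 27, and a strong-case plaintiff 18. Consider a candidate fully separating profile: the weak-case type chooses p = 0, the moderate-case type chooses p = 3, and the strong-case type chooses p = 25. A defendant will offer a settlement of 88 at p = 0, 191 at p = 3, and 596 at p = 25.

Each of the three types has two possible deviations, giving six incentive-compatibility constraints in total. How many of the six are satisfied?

Weak-case (own payoff 88): to p=3 gives 191 − 53×3 = 32 → no gain ✓; to p=25 gives 596 − 53×25 = -729 → no gain ✓.
Moderate-case (own payoff 191 − 27×3 = 110): to p=0 gives 88 → no gain ✓; to p=25 gives 596 − 27×25 = -79 → no gain ✓.
Strong-case (own payoff 596 − 18×25 = 146): to p=0 gives 88 → no gain ✓; to p=3 gives 191 − 18×3 = 137 → no gain ✓.
6 of the 6 constraints hold; this profile is a separating equilibrium.

6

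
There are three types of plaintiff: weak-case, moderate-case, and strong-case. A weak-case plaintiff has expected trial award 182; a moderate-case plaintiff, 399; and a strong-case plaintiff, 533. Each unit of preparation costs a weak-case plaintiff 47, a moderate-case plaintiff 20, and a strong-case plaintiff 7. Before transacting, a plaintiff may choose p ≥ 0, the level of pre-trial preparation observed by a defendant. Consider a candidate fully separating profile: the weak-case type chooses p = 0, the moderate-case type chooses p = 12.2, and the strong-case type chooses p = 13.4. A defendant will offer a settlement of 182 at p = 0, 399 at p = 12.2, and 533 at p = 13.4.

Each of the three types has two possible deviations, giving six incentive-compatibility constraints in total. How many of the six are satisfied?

4

Weak-case (own payoff 182): to p=12.2 gives 399 − 47×12.2 = -174.4 → no gain ✓; to p=13.4 gives 533 − 47×13.4 = -96.8 → no gain ✓.
Strong-case (own payoff 533 − 7×13.4 = 439.2): to p=0 gives 182 → no gain ✓; to p=12.2 gives 399 − 7×12.2 = 313.6 → no gain ✓.
Moderate-case (own payoff 399 − 20×12.2 = 155): to p=0 gives 182 → profitable ✗; to p=13.4 gives 533 − 20×13.4 = 265 → profitable ✗.
4 of the 6 constraints hold; not an equilibrium.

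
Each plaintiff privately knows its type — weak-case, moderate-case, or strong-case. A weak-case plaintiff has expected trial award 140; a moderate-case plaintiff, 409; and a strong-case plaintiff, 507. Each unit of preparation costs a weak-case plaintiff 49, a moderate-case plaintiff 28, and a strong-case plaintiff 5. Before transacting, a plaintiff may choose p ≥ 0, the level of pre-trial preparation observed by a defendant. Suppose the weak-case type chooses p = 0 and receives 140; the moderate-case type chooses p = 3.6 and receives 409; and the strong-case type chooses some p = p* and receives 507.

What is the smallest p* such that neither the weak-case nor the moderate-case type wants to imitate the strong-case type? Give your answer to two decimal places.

7.49

Moderate-case type (on-path payoff 409 − 28×3.6 = 308.2) won't mimic when 308.2 ≥ 507 − 28·p*, i.e. p* ≥ 7.10.
Weak-case type (on-path payoff 140) won't mimic when 140 ≥ 507 − 49·p*, i.e. p* ≥ 7.49.
Both must hold, so p* = max(7.49, 7.10) = 7.49. The weak-case type's constraint binds.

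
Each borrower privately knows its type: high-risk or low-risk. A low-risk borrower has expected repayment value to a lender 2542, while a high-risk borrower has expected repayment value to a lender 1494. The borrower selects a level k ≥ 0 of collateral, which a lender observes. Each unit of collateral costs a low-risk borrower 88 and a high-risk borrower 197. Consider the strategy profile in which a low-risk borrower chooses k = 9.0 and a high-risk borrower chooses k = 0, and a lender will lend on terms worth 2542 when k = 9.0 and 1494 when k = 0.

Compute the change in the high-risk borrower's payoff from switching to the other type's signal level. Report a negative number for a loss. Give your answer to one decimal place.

-725.0

Playing k = 0 the high-risk borrower receives 1494.
Deviating to k = 9.0 brings payment 2542 at cost 197 × 9.0 = 1773, netting 769.
Gain from deviating: 769 − 1494 = -725.0.
The gain is negative, so the high-risk type's incentive-compatibility constraint is satisfied.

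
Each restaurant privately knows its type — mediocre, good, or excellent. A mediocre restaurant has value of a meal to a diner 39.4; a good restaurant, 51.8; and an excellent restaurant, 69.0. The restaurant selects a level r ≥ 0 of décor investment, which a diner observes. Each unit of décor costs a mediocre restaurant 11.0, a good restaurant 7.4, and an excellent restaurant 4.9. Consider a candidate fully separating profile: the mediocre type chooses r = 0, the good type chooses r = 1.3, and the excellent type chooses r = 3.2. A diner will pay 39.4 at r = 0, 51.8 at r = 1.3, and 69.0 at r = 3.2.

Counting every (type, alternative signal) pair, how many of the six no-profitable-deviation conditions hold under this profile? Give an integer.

Good (own payoff 51.8 − 7.4×1.3 = 42.18): to r=0 gives 39.4 → no gain ✓; to r=3.2 gives 69.0 − 7.4×3.2 = 45.32 → profitable ✗.
Excellent (own payoff 69.0 − 4.9×3.2 = 53.32): to r=0 gives 39.4 → no gain ✓; to r=1.3 gives 51.8 − 4.9×1.3 = 45.43 → no gain ✓.
Mediocre (own payoff 39.4): to r=1.3 gives 51.8 − 11.0×1.3 = 37.5 → no gain ✓; to r=3.2 gives 69.0 − 11.0×3.2 = 33.8 → no gain ✓.
5 of the 6 constraints hold; not an equilibrium.

5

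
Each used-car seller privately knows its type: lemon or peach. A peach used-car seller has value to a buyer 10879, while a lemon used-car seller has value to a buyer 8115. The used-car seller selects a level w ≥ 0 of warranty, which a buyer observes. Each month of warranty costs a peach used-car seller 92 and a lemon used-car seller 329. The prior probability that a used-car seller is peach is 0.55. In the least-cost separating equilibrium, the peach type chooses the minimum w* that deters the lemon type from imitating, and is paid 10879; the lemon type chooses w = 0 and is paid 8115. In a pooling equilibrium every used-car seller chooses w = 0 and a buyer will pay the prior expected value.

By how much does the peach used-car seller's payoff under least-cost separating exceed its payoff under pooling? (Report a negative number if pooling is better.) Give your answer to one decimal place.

Least-cost separating signal: w* solves 8115 = 10879 − 329·w*, so w* = (10879 − 8115)/329 ≈ 8.4012.
Peach type's separating payoff: 10879 − 92 × w* = 10879 − 92 × (10879 − 8115)/329 = 10879 − 254288/329 ≈ 10106.088.
Pooling payoff: 0.55 × 10879 + 0.45 × 8115 = 9635.2.
Difference: 10106.088 − 9635.2 = 470.888, i.e. 470.9 to one decimal place.
The peach type prefers to separate.

470.9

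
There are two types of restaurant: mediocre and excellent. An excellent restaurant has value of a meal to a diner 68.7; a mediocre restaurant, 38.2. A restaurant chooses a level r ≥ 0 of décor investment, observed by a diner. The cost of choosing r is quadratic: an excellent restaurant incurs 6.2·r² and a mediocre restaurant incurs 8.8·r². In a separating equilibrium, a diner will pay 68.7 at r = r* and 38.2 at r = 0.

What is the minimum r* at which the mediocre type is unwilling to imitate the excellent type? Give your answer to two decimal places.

1.86

The mediocre type at r = 0 receives 38.2; imitating at r* yields 68.7 − 8.8·r*².
Indifference: 38.2 = 68.7 − 8.8·r*², so r*² = (68.7 − 38.2) / 8.8 ≈ 3.4659.
r* = √3.4659 ≈ 1.86.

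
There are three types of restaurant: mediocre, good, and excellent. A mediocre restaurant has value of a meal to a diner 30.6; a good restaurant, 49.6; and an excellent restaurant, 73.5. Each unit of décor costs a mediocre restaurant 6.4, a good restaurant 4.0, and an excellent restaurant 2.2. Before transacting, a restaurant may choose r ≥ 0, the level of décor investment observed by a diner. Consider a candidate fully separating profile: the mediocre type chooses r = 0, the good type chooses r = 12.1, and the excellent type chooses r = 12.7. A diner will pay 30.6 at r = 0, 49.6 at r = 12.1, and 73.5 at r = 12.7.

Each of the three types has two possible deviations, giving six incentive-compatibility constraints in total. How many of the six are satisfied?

4

Excellent (own payoff 73.5 − 2.2×12.7 = 45.56): to r=0 gives 30.6 → no gain ✓; to r=12.1 gives 49.6 − 2.2×12.1 = 22.98 → no gain ✓.
Mediocre (own payoff 30.6): to r=12.1 gives 49.6 − 6.4×12.1 = -27.84 → no gain ✓; to r=12.7 gives 73.5 − 6.4×12.7 = -7.78 → no gain ✓.
Good (own payoff 49.6 − 4.0×12.1 = 1.2): to r=0 gives 30.6 → profitable ✗; to r=12.7 gives 73.5 − 4.0×12.7 = 22.7 → profitable ✗.
4 of the 6 constraints hold; not an equilibrium.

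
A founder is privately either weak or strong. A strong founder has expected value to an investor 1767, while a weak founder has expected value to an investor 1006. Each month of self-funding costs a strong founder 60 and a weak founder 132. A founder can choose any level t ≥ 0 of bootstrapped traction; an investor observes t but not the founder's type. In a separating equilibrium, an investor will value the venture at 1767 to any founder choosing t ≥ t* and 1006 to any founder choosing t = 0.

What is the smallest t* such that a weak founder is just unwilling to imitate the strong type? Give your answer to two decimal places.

5.77

A weak founder choosing t = 0 receives 1006.
Imitating at t* instead would pay 1767 at cost 132·t*, netting 1767 − 132·t*.
Indifference: 1006 = 1767 − 132·t*, so t* = (1767 − 1006) / 132 ≈ 5.77.
At t* the weak type's incentive constraint just binds; the strong type strictly prefers t* since its per-unit cost is lower.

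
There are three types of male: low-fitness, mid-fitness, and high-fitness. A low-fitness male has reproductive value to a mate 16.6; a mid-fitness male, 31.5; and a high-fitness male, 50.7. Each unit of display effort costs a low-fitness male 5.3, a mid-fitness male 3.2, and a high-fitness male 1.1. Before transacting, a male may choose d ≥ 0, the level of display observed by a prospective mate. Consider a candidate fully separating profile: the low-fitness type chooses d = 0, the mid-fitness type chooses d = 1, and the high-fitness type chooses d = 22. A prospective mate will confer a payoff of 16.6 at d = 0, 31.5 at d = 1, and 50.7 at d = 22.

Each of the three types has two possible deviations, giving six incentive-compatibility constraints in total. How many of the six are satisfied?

4

Low-fitness (own payoff 16.6): to d=1 gives 31.5 − 5.3×1 = 26.2 → profitable ✗; to d=22 gives 50.7 − 5.3×22 = -65.9 → no gain ✓.
Mid-fitness (own payoff 31.5 − 3.2×1 = 28.3): to d=0 gives 16.6 → no gain ✓; to d=22 gives 50.7 − 3.2×22 = -19.7 → no gain ✓.
High-fitness (own payoff 50.7 − 1.1×22 = 26.5): to d=0 gives 16.6 → no gain ✓; to d=1 gives 31.5 − 1.1×1 = 30.4 → profitable ✗.
4 of the 6 constraints hold; not an equilibrium.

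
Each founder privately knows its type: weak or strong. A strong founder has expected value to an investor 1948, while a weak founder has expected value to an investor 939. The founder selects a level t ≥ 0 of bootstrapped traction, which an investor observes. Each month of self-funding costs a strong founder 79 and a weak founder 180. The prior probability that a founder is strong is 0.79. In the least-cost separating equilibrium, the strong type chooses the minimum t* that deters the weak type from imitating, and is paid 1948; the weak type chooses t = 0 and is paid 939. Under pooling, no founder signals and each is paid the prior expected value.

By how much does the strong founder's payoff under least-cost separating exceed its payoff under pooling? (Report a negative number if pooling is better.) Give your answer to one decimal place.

Least-cost separating signal: t* solves 939 = 1948 − 180·t*, so t* = (1948 − 939)/180 ≈ 5.6056.
Strong type's separating payoff: 1948 − 79 × t* = 1948 − 79 × (1948 − 939)/180 = 1948 − 79711/180 ≈ 1505.161.
Pooling payoff: 0.79 × 1948 + 0.21 × 939 = 1736.11.
Difference: 1505.161 − 1736.11 = -230.949, i.e. -230.9 to one decimal place.
The strong type would prefer the pooling outcome.

-230.9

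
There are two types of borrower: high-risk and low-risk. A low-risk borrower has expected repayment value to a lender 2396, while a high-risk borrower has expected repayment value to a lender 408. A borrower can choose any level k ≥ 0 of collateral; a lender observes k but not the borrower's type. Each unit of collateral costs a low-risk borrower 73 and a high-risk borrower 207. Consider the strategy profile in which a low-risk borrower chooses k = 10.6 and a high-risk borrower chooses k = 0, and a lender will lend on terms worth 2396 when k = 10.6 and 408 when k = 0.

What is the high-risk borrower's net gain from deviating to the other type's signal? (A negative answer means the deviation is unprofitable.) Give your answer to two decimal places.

Playing k = 0 the high-risk borrower receives 408.
Deviating to k = 10.6 brings payment 2396 at cost 207 × 10.6 = 2194.2, netting 201.8.
Gain from deviating: 201.8 − 408 = -206.20.
The gain is negative, so the high-risk type's incentive-compatibility constraint is satisfied.

-206.20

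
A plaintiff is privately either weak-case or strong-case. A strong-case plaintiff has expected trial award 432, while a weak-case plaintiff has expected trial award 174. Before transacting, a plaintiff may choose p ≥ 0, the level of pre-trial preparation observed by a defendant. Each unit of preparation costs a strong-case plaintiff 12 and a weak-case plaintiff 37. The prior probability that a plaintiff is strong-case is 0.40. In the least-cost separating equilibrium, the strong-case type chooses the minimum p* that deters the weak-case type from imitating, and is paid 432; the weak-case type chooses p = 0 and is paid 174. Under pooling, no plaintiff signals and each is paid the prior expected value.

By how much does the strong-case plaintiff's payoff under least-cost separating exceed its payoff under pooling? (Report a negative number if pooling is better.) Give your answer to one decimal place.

71.1

Least-cost separating signal: p* solves 174 = 432 − 37·p*, so p* = (432 − 174)/37 ≈ 6.9730.
Strong-case type's separating payoff: 432 − 12 × p* = 432 − 12 × (432 − 174)/37 = 432 − 3096/37 ≈ 348.324.
Pooling payoff: 0.40 × 432 + 0.60 × 174 = 277.2.
Difference: 348.324 − 277.2 = 71.124, i.e. 71.1 to one decimal place.
The strong-case type prefers to separate.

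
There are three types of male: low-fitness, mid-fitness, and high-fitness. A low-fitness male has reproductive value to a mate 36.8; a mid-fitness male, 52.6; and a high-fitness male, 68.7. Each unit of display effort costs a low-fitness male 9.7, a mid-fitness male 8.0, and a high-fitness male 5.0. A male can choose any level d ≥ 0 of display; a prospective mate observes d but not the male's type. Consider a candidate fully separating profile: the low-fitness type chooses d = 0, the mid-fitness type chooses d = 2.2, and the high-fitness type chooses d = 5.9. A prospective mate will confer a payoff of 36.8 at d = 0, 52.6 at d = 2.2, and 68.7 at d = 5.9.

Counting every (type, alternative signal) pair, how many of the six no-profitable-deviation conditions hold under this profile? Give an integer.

4

Mid-fitness (own payoff 52.6 − 8.0×2.2 = 35): to d=0 gives 36.8 → profitable ✗; to d=5.9 gives 68.7 − 8.0×5.9 = 21.5 → no gain ✓.
High-fitness (own payoff 68.7 − 5.0×5.9 = 39.2): to d=0 gives 36.8 → no gain ✓; to d=2.2 gives 52.6 − 5.0×2.2 = 41.6 → profitable ✗.
Low-fitness (own payoff 36.8): to d=2.2 gives 52.6 − 9.7×2.2 = 31.26 → no gain ✓; to d=5.9 gives 68.7 − 9.7×5.9 = 11.47 → no gain ✓.
4 of the 6 constraints hold; not an equilibrium.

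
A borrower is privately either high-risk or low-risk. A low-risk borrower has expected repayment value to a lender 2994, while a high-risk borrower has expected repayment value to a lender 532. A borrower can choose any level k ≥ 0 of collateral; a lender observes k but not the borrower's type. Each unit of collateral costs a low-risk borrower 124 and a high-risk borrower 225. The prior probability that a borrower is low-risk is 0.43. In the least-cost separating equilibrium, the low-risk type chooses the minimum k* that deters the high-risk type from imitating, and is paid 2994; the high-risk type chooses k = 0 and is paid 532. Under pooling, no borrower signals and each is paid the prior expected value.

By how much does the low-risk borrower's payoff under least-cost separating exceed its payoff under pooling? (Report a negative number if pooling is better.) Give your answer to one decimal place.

46.5

Least-cost separating signal: k* solves 532 = 2994 − 225·k*, so k* = (2994 − 532)/225 ≈ 10.9422.
Low-risk type's separating payoff: 2994 − 124 × k* = 2994 − 124 × (2994 − 532)/225 = 2994 − 305288/225 ≈ 1637.164.
Pooling payoff: 0.43 × 2994 + 0.57 × 532 = 1590.66.
Difference: 1637.164 − 1590.66 = 46.504, i.e. 46.5 to one decimal place.
The low-risk type prefers to separate.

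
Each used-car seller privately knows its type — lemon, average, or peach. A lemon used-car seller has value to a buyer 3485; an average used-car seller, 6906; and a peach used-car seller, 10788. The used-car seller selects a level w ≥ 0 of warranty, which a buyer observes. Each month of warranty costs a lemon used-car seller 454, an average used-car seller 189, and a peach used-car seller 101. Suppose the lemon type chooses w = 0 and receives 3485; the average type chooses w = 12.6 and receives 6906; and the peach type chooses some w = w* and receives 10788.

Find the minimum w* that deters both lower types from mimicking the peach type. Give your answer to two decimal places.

Lemon type (on-path payoff 3485) won't mimic when 3485 ≥ 10788 − 454·w*, i.e. w* ≥ 16.09.
Average type (on-path payoff 6906 − 189×12.6 = 4524.6) won't mimic when 4524.6 ≥ 10788 − 189·w*, i.e. w* ≥ 33.14.
Both must hold, so w* = max(16.09, 33.14) = 33.14. The average type's constraint binds.

33.14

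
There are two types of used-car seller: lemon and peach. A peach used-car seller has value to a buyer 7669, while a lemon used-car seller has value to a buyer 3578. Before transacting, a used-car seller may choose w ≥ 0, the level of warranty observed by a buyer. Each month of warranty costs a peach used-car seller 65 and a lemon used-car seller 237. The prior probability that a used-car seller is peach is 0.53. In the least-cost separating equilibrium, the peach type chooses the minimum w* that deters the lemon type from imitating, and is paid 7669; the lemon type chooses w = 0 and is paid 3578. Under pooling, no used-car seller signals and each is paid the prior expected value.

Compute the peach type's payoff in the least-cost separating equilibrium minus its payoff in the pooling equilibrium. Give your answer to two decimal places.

800.77

Least-cost separating signal: w* solves 3578 = 7669 − 237·w*, so w* = (7669 − 3578)/237 ≈ 17.2616.
Peach type's separating payoff: 7669 − 65 × w* = 7669 − 65 × (7669 − 3578)/237 = 7669 − 265915/237 ≈ 6546.9958.
Pooling payoff: 0.53 × 7669 + 0.47 × 3578 = 5746.23.
Difference: 6546.9958 − 5746.23 = 800.7658, i.e. 800.77 to two decimal places.
The peach type prefers to separate.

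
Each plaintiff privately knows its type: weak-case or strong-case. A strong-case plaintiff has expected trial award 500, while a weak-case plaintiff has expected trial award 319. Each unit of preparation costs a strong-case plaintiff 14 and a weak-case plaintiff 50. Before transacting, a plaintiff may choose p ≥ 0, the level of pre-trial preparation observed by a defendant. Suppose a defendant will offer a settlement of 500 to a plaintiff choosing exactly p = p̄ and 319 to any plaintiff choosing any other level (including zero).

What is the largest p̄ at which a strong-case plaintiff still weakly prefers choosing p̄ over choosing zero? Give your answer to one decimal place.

12.9

Choosing p̄ yields the strong-case type 500 − 14·p̄; choosing zero yields 319.
The strong-case type is indifferent at 500 − 14·p̄ = 319, i.e. p̄ = (500 − 319) / 14 ≈ 12.9.
For any p̄ above 12.9 the strong-case type would rather pool at zero, so separation collapses.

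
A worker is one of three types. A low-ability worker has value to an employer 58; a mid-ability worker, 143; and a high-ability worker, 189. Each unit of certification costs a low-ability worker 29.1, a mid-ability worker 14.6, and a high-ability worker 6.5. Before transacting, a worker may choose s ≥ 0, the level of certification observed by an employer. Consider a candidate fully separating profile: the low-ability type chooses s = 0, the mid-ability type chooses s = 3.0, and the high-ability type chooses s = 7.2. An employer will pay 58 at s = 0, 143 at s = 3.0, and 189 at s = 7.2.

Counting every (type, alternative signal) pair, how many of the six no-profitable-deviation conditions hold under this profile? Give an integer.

Mid-ability (own payoff 143 − 14.6×3.0 = 99.2): to s=0 gives 58 → no gain ✓; to s=7.2 gives 189 − 14.6×7.2 = 83.88 → no gain ✓.
Low-ability (own payoff 58): to s=3.0 gives 143 − 29.1×3.0 = 55.7 → no gain ✓; to s=7.2 gives 189 − 29.1×7.2 = -20.52 → no gain ✓.
High-ability (own payoff 189 − 6.5×7.2 = 142.2): to s=0 gives 58 → no gain ✓; to s=3.0 gives 143 − 6.5×3.0 = 123.5 → no gain ✓.
6 of the 6 constraints hold; this profile is a separating equilibrium.

6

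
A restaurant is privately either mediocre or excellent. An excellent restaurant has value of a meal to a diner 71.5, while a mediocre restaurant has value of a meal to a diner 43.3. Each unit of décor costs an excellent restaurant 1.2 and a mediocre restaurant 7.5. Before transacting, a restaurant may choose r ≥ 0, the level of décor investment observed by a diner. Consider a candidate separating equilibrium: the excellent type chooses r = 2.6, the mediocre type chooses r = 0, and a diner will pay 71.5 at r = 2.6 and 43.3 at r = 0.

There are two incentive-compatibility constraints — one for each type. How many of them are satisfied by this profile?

Mediocre type: stay at 0 → 43.3; mimic → 71.5 − 7.5 × 2.6 = 52. IC fails (43.3 < 52).
Excellent type: signal → 71.5 − 1.2 × 2.6 = 68.38; deviate to 0 → 43.3. IC holds (68.38 ≥ 43.3).
1 of 2 constraints hold, so this profile is not an equilibrium.

1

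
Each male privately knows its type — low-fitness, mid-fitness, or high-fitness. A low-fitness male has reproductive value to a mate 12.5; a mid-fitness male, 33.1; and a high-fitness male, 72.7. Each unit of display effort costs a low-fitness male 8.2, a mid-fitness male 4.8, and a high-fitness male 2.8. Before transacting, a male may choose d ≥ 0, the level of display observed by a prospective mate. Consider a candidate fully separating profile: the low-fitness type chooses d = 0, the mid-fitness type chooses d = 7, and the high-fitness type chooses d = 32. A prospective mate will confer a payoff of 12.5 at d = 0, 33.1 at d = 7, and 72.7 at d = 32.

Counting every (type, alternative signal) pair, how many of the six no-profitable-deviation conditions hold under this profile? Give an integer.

3

Low-fitness (own payoff 12.5): to d=7 gives 33.1 − 8.2×7 = -24.3 → no gain ✓; to d=32 gives 72.7 − 8.2×32 = -189.7 → no gain ✓.
Mid-fitness (own payoff 33.1 − 4.8×7 = -0.5): to d=0 gives 12.5 → profitable ✗; to d=32 gives 72.7 − 4.8×32 = -80.9 → no gain ✓.
High-fitness (own payoff 72.7 − 2.8×32 = -16.9): to d=0 gives 12.5 → profitable ✗; to d=7 gives 33.1 − 2.8×7 = 13.5 → profitable ✗.
3 of the 6 constraints hold; not an equilibrium.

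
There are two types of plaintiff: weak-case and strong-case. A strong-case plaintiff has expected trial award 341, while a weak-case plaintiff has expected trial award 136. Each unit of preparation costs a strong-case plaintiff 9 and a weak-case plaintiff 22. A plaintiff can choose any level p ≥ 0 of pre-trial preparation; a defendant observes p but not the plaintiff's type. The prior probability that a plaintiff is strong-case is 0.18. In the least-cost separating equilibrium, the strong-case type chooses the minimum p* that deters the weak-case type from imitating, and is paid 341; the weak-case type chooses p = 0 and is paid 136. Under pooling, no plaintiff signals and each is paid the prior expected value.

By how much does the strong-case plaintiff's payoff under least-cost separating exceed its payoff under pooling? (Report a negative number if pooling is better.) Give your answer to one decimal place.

84.2

Least-cost separating signal: p* solves 136 = 341 − 22·p*, so p* = (341 − 136)/22 ≈ 9.3182.
Strong-case type's separating payoff: 341 − 9 × p* = 341 − 9 × (341 − 136)/22 = 341 − 1845/22 ≈ 257.136.
Pooling payoff: 0.18 × 341 + 0.82 × 136 = 172.9.
Difference: 257.136 − 172.9 = 84.236, i.e. 84.2 to one decimal place.
The strong-case type prefers to separate.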